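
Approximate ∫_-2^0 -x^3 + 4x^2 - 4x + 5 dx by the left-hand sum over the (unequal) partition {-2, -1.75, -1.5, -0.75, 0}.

Subinterval widths: 0.25, 0.25, 0.75, 0.75.
Left endpoints: -2, -1.75, -1.5, -0.75.
f(-2) = 37, f(-1.75) = 29.609375, f(-1.5) = 23.375, f(-0.75) = 10.671875.
Sum = Σ Δx_i · f(x_i).
Sum = 42.1875.

42.1875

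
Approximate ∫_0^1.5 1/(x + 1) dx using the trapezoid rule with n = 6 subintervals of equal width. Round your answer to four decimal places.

0.9206

Δx = (1.5 − 0)/6 = 0.25.
f(0) = 1, f(0.25) = 0.8, f(0.5) = 2/3, f(0.75) = 4/7, f(1) = 0.5, f(1.25) = 4/9, f(1.5) = 0.4.
T_6 = (Δx/2)·[f(x_0) + 2f(x_1) + ... + 2f(x_{5}) + f(x_6)].
Sum ≈ 0.9206.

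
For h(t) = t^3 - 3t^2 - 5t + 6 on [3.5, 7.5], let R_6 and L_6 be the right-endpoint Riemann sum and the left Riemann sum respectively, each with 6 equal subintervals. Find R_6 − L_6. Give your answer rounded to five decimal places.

151.33333

R_6 ≈ 368.1666667.
L_6 ≈ 216.8333333.
R_6 − L_6 ≈ 151.33333.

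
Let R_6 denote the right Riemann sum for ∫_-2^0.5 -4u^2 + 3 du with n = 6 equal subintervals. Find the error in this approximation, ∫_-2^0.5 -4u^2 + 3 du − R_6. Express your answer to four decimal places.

Exact integral: ∫_-2^0.5 f(u) du ≈ -3.333333.
R_6 ≈ -0.497685.
Error ≈ -3.333333 − (-0.497685) ≈ -2.8356.

-2.8356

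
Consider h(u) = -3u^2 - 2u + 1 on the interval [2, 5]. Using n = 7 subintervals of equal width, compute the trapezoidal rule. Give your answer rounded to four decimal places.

-135.2755

Δu = (5 − 2)/7 = 3/7.
h(2) = -15, h(17/7) = -1056/49, h(20/7) = -1431/49, h(23/7) = -1860/49, h(26/7) = -2343/49, h(29/7) = -2880/49, h(32/7) = -3471/49, h(5) = -84.
T_7 = (Δu/2)·[h(u_0) + 2h(u_1) + ... + 2h(u_{6}) + h(u_7)].
Sum ≈ -135.2755.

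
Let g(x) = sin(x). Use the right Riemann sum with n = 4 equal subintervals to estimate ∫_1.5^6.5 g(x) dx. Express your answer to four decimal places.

Δx = (6.5 − 1.5)/4 = 1.25.
Right endpoints: 2.75, 4, 5.25, 6.5.
g(2.75) ≈ 0.3817, g(4) ≈ -0.7568, g(5.25) ≈ -0.8589, g(6.5) ≈ 0.2151.
Sum = Δx · [g(2.75) + g(4) + g(5.25) + g(6.5)].
Sum ≈ -1.2737.

-1.2737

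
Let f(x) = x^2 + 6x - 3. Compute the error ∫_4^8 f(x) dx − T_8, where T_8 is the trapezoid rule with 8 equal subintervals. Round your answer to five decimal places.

-0.16667

Exact integral: ∫_4^8 f(x) dx ≈ 281.3333333.
T_8 = 281.5.
Error ≈ 281.3333333 − 281.5 ≈ -0.16667.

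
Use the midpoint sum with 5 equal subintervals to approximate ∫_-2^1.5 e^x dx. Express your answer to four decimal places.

Δx = (1.5 − (-2))/5 = 0.7.
Midpoints: -1.65, -0.95, -0.25, 0.45, 1.15.
f(-1.65) ≈ 0.1920, f(-0.95) ≈ 0.3867, f(-0.25) ≈ 0.7788, f(0.45) ≈ 1.5683, f(1.15) ≈ 3.1582.
Sum = Δx · [f(-1.65) + f(-0.95) + f(-0.25) + f(0.45) + f(1.15)].
Sum ≈ 4.2589.

4.2589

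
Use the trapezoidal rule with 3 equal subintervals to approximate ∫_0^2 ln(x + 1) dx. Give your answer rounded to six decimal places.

Δx = (2 − 0)/3 = 2/3.
f(0) ≈ 0.000000, f(2/3) ≈ 0.510826, f(4/3) ≈ 0.847298, f(2) ≈ 1.098612.
T_3 = (Δx/2)·[f(x_0) + 2f(x_1) + 2f(x_2) + f(x_3)].
Sum ≈ 1.271620.

1.271620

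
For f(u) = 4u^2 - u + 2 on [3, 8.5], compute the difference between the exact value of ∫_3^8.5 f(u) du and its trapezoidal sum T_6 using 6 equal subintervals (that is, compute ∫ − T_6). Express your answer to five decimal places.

-3.08102

Exact integral: ∫_3^8.5 f(u) du ≈ 762.2083333.
T_6 ≈ 765.2893519.
Error ≈ 762.2083333 − 765.2893519 ≈ -3.08102.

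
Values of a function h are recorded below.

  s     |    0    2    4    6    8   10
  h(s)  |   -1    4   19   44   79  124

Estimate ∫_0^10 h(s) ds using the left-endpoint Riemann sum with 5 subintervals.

290

Δs = 2.
Sum = 2·[(-1) + 4 + 19 + 44 + 79] = 290.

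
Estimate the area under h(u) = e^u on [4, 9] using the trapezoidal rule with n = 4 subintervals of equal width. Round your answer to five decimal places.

Δu = (9 − 4)/4 = 1.25.
h(4) ≈ 54.59815, h(5.25) ≈ 190.56627, h(6.5) ≈ 665.14163, h(7.75) ≈ 2321.57241, h(9) ≈ 8103.08393.
T_4 = (Δu/2)·[h(u_0) + 2h(u_1) + 2h(u_2) + 2h(u_3) + h(u_4)].
Sum ≈ 9070.15169.

9070.15169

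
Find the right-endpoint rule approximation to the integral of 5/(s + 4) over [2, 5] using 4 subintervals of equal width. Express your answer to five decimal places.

1.92677

Δs = (5 − 2)/4 = 0.75.
Right endpoints: 2.75, 3.5, 4.25, 5.
f(2.75) = 20/27, f(3.5) = 2/3, f(4.25) = 20/33, f(5) = 5/9.
Sum = Δs · [f(2.75) + f(3.5) + f(4.25) + f(5)].
Sum ≈ 1.92677.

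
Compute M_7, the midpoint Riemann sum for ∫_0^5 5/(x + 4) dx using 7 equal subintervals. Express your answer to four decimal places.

Δx = (5 − 0)/7 = 5/7.
Midpoints: 5/14, 15/14, 25/14, 2.5, 45/14, 55/14, 65/14.
f(5/14) = 70/61, f(15/14) = 70/71, f(25/14) = 70/81, f(2.5) = 10/13, f(45/14) = 70/101, f(55/14) = 70/111, f(65/14) = 70/121.
Sum = Δx · [f(5/14) + f(15/14) + f(25/14) + ...].
Sum ≈ 4.0494.

4.0494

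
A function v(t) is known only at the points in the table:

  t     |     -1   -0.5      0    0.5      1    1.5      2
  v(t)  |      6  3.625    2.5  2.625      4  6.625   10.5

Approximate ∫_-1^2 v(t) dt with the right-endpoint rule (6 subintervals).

14.9375

Δt = 0.5.
Sum = 0.5·[3.625 + 2.5 + 2.625 + 4 + 6.625 + 10.5] = 14.9375.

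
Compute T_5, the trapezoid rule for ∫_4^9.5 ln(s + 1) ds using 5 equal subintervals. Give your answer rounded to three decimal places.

Δs = (9.5 − 4)/5 = 1.1.
f(4) ≈ 1.609, f(5.1) ≈ 1.808, f(6.2) ≈ 1.974, f(7.3) ≈ 2.116, f(8.4) ≈ 2.241, f(9.5) ≈ 2.351.
T_5 = (Δs/2)·[f(s_0) + 2f(s_1) + ... + 2f(s_{4}) + f(s_5)].
Sum ≈ 11.132.

11.132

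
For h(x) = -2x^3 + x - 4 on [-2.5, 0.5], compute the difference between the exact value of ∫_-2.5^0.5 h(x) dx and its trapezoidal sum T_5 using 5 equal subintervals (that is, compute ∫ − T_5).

-1.08

Exact integral: ∫_-2.5^0.5 h(x) dx = 4.5.
T_5 = 5.58.
Error = 4.5 − 5.58 = -1.08.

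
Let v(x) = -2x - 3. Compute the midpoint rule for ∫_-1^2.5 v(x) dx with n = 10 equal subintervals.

-15.75

Δx = (2.5 − (-1))/10 = 0.35.
Midpoints: -0.825, -0.475, -0.125, 0.225, 0.575, 0.925, 1.275, 1.625, 1.975, 2.325.
v(-0.825) = -1.35, v(-0.475) = -2.05, v(-0.125) = -2.75, v(0.225) = -3.45, v(0.575) = -4.15, v(0.925) = -4.85, v(1.275) = -5.55, v(1.625) = -6.25, v(1.975) = -6.95, v(2.325) = -7.65.
Sum = Δx · [v(-0.825) + v(-0.475) + v(-0.125) + ...].
Sum = -15.75.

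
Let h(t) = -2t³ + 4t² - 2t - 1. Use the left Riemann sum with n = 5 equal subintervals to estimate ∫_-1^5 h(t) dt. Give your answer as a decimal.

-84.72

Δt = (5 − (-1))/5 = 1.2.
Left endpoints: -1, 0.2, 1.4, 2.6, 3.8.
h(-1) = 7, h(0.2) = -1.256, h(1.4) = -1.448, h(2.6) = -14.312, h(3.8) = -60.584.
Sum = Δt · [h(-1) + h(0.2) + h(1.4) + h(2.6) + h(3.8)].
Sum = -84.72.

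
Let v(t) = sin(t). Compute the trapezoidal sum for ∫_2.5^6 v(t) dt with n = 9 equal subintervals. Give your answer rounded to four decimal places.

-1.7391

Δt = (6 − 2.5)/9 = 7/18.
v(2.5) ≈ 0.5985, v(26/9) ≈ 0.2500, v(59/18) ≈ -0.1358, v(11/3) ≈ -0.5013, v(73/18) ≈ -0.7919, v(40/9) ≈ -0.9643, v(29/6) ≈ -0.9927, v(47/9) ≈ -0.8728, v(101/18) ≈ -0.6226, v(6) ≈ -0.2794.
T_9 = (Δt/2)·[v(t_0) + 2v(t_1) + ... + 2v(t_{8}) + v(t_9)].
Sum ≈ -1.7391.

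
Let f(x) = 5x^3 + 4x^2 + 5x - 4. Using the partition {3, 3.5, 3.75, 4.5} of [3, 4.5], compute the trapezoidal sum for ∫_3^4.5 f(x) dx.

Subinterval widths: 0.5, 0.25, 0.75.
f(3) = 182, f(3.5) = 276.875, f(3.75) = 334.671875, f(4.5) = 555.125.
On each subinterval the trapezoid contributes (Δx_i/2)·[f(x_{i-1}) + f(x_i)].
Sum = 524.8359375.

524.8359375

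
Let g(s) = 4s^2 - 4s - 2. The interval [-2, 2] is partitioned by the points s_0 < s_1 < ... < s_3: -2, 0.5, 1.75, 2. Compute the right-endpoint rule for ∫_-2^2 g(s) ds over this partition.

Subinterval widths: 2.5, 1.25, 0.25.
Right endpoints: 0.5, 1.75, 2.
g(0.5) = -3, g(1.75) = 3.25, g(2) = 6.
Sum = Σ Δs_i · g(s_i).
Sum = -1.9375.

-1.9375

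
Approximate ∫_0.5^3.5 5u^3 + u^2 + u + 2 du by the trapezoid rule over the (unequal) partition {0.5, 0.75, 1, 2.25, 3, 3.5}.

Subinterval widths: 0.25, 0.25, 1.25, 0.75, 0.5.
f(0.5) = 3.375, f(0.75) = 5.421875, f(1) = 9, f(2.25) = 66.265625, f(3) = 149, f(3.5) = 232.125.
On each subinterval the trapezoid contributes (Δu_i/2)·[f(u_{i-1}) + f(u_i)].
Sum = 225.94921875.

225.94921875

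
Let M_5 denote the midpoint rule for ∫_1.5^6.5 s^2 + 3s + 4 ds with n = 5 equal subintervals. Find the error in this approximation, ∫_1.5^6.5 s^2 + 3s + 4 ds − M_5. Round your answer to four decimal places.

0.4167

Exact integral: ∫_1.5^6.5 f(s) ds ≈ 170.416667.
M_5 = 170.
Error ≈ 170.416667 − 170 ≈ 0.4167.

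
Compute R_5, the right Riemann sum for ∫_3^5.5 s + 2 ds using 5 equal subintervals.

16.25

Δs = (5.5 − 3)/5 = 0.5.
Right endpoints: 3.5, 4, 4.5, 5, 5.5.
f(3.5) = 5.5, f(4) = 6, f(4.5) = 6.5, f(5) = 7, f(5.5) = 7.5.
Sum = Δs · [f(3.5) + f(4) + f(4.5) + f(5) + f(5.5)].
Sum = 16.25.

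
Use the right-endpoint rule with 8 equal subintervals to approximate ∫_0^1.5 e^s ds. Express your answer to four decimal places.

Δs = (1.5 − 0)/8 = 0.1875.
Right endpoints: 0.1875, 0.375, 0.5625, 0.75, 0.9375, 1.125, 1.3125, 1.5.
f(0.1875) ≈ 1.2062, f(0.375) ≈ 1.4550, f(0.5625) ≈ 1.7551, f(0.75) ≈ 2.1170, f(0.9375) ≈ 2.5536, f(1.125) ≈ 3.0802, f(1.3125) ≈ 3.7155, f(1.5) ≈ 4.4817.
Sum = Δs · [f(0.1875) + f(0.375) + f(0.5625) + ...].
Sum ≈ 3.8183.

3.8183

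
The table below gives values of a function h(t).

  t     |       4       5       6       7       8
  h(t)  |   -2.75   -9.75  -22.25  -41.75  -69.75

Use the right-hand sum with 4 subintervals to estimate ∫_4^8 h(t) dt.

Δt = 1.
Sum = 1·[(-9.75) + (-22.25) + (-41.75) + (-69.75)] = -143.5.

-143.5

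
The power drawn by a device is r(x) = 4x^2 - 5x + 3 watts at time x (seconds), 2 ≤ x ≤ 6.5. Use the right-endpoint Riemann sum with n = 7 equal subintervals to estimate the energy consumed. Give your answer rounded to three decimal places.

Δx = (6.5 − 2)/7 = 9/14.
Right endpoints: 37/14, 23/7, 55/14, 32/7, 73/14, 41/7, 6.5.
r(37/14) = 1737/98, r(23/7) = 1458/49, r(55/14) = 4419/98, r(32/7) = 3123/49, r(73/14) = 8397/98, r(41/7) = 5436/49, r(6.5) = 139.5.
Sum = Δx · [r(37/14) + r(23/7) + r(55/14) + ...].
Sum ≈ 316.561.

316.561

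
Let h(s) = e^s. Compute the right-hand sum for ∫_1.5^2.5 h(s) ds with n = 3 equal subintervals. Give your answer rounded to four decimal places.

Δs = (2.5 − 1.5)/3 = 1/3.
Right endpoints: 11/6, 13/6, 2.5.
h(11/6) ≈ 6.2547, h(13/6) ≈ 8.7291, h(2.5) ≈ 12.1825.
Sum = Δs · [h(11/6) + h(13/6) + h(2.5)].
Sum ≈ 9.0554.

9.0554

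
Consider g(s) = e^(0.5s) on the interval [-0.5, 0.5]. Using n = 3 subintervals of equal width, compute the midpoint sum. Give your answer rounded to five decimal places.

Δs = (0.5 − (-0.5))/3 = 1/3.
Midpoints: -1/3, 0, 1/3.
g(-1/3) ≈ 0.84648, g(0) ≈ 1.00000, g(1/3) ≈ 1.18136.
Sum = Δs · [g(-1/3) + g(0) + g(1/3)].
Sum ≈ 1.00928.

1.00928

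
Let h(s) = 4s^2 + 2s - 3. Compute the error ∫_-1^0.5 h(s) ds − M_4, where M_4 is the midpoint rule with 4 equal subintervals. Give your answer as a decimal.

0.0703125

Exact integral: ∫_-1^0.5 h(s) ds = -3.75.
M_4 = -3.8203125.
Error = -3.75 − (-3.8203125) = 0.0703125.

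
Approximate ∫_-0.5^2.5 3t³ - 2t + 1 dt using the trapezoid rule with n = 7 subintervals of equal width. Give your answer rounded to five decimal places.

Δt = (2.5 − (-0.5))/7 = 3/7.
f(-0.5) = 1.625, f(-1/14) = 3133/2744, f(5/14) = 1159/2744, f(11/14) = 2425/2744, f(17/14) = 10819/2744, f(23/14) = 30229/2744, f(29/14) = 64543/2744, f(2.5) = 42.875.
T_7 = (Δt/2)·[f(t_0) + 2f(t_1) + ... + 2f(t_{6}) + f(t_7)].
Sum ≈ 27.07653.

27.07653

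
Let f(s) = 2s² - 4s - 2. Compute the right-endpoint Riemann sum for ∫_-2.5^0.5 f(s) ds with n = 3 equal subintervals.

5.5

Δs = (0.5 − (-2.5))/3 = 1.
Right endpoints: -1.5, -0.5, 0.5.
f(-1.5) = 8.5, f(-0.5) = 0.5, f(0.5) = -3.5.
Sum = Δs · [f(-1.5) + f(-0.5) + f(0.5)].
Sum = 5.5.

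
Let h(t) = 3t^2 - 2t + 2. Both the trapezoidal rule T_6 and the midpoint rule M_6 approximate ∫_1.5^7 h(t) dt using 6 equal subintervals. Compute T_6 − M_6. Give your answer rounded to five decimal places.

3.46615

T_6 ≈ 306.1857639.
M_6 ≈ 302.7196181.
T_6 − M_6 ≈ 3.46615.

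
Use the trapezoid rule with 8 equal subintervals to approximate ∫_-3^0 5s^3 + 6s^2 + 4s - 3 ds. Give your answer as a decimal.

-75.41015625

Δs = (0 − (-3))/8 = 0.375.
f(-3) = -96, f(-2.625) = -32049/512, f(-2.25) = -38.578125, f(-1.875) = -11451/512, f(-1.5) = -12.375, f(-1.125) = -3597/512, f(-0.75) = -4.734375, f(-0.375) = -2007/512, f(0) = -3.
T_8 = (Δs/2)·[f(s_0) + 2f(s_1) + ... + 2f(s_{7}) + f(s_8)].
Sum = -75.41015625.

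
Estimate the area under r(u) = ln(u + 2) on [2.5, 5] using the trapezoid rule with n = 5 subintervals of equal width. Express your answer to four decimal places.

Δu = (5 − 2.5)/5 = 0.5.
r(2.5) ≈ 1.5041, r(3) ≈ 1.6094, r(3.5) ≈ 1.7047, r(4) ≈ 1.7918, r(4.5) ≈ 1.8718, r(5) ≈ 1.9459.
T_5 = (Δu/2)·[r(u_0) + 2r(u_1) + ... + 2r(u_{4}) + r(u_5)].
Sum ≈ 4.3514.

4.3514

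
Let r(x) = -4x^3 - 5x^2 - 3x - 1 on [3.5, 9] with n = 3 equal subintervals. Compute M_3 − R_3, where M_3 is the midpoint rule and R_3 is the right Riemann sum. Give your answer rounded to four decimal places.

3215.7431

M_3 ≈ -7539.863426.
R_3 ≈ -10755.606481.
M_3 − R_3 ≈ 3215.7431.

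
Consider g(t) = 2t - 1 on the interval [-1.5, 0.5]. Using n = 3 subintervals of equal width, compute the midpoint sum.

-4

Δt = (0.5 − (-1.5))/3 = 2/3.
Midpoints: -7/6, -0.5, 1/6.
g(-7/6) = -10/3, g(-0.5) = -2, g(1/6) = -2/3.
Sum = Δt · [g(-7/6) + g(-0.5) + g(1/6)].
Sum = -4.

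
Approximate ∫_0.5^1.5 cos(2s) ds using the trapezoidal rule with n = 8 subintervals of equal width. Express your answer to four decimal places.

-0.3483

Δs = (1.5 − 0.5)/8 = 0.125.
f(0.5) ≈ 0.5403, f(0.625) ≈ 0.3153, f(0.75) ≈ 0.0707, f(0.875) ≈ -0.1782, f(1) ≈ -0.4161, f(1.125) ≈ -0.6282, f(1.25) ≈ -0.8011, f(1.375) ≈ -0.9243, f(1.5) ≈ -0.9900.
T_8 = (Δs/2)·[f(s_0) + 2f(s_1) + ... + 2f(s_{7}) + f(s_8)].
Sum ≈ -0.3483.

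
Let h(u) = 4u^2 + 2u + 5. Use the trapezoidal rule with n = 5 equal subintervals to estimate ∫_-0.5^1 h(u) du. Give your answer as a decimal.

9.84

Δu = (1 − (-0.5))/5 = 0.3.
h(-0.5) = 5, h(-0.2) = 4.76, h(0.1) = 5.24, h(0.4) = 6.44, h(0.7) = 8.36, h(1) = 11.
T_5 = (Δu/2)·[h(u_0) + 2h(u_1) + ... + 2h(u_{4}) + h(u_5)].
Sum = 9.84.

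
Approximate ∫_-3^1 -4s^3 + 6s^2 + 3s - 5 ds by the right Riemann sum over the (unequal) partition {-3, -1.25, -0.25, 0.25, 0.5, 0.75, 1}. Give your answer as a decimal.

Subinterval widths: 1.75, 1, 0.5, 0.25, 0.25, 0.25.
Right endpoints: -1.25, -0.25, 0.25, 0.5, 0.75, 1.
f(-1.25) = 8.4375, f(-0.25) = -5.3125, f(0.25) = -3.9375, f(0.5) = -2.5, f(0.75) = -1.0625, f(1) = 0.
Sum = Σ Δs_i · f(s_i).
Sum = 6.59375.

6.59375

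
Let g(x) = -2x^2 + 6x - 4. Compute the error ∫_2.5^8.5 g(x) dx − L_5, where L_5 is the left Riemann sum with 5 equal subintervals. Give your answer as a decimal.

-54.72

Exact integral: ∫_2.5^8.5 g(x) dx = -225.
L_5 = -170.28.
Error = -225 − (-170.28) = -54.72.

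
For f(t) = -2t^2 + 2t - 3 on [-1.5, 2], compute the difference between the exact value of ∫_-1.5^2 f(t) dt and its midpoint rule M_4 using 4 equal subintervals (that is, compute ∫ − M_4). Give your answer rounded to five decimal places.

-0.44661

Exact integral: ∫_-1.5^2 f(t) dt ≈ -16.3333333.
M_4 = -15.88671875.
Error ≈ -16.3333333 − (-15.88671875) ≈ -0.44661.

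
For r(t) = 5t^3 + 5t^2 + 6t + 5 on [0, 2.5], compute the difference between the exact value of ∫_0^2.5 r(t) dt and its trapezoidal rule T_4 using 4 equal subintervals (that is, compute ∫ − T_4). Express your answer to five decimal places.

-3.86556

Exact integral: ∫_0^2.5 r(t) dt ≈ 106.1197917.
T_4 ≈ 109.9853516.
Error ≈ 106.1197917 − 109.9853516 ≈ -3.86556.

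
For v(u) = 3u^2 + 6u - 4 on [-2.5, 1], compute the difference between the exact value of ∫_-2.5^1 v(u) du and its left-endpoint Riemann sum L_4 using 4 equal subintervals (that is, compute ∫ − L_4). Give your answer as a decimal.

0.95703125

Exact integral: ∫_-2.5^1 v(u) du = -13.125.
L_4 = -14.08203125.
Error = -13.125 − (-14.08203125) = 0.95703125.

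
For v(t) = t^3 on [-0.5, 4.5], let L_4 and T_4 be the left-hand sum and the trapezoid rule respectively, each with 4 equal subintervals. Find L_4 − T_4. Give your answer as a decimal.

-57.03125

L_4 = 53.28125.
T_4 = 110.3125.
L_4 − T_4 = -57.03125.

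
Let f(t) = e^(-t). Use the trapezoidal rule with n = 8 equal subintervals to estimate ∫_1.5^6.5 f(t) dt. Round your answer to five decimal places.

0.22879

Δt = (6.5 − 1.5)/8 = 0.625.
f(1.5) ≈ 0.22313, f(2.125) ≈ 0.11943, f(2.75) ≈ 0.06393, f(3.375) ≈ 0.03422, f(4) ≈ 0.01832, f(4.625) ≈ 0.00980, f(5.25) ≈ 0.00525, f(5.875) ≈ 0.00281, f(6.5) ≈ 0.00150.
T_8 = (Δt/2)·[f(t_0) + 2f(t_1) + ... + 2f(t_{7}) + f(t_8)].
Sum ≈ 0.22879.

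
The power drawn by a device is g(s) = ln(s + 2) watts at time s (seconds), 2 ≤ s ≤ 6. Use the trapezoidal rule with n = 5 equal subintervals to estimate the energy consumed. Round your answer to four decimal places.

Δs = (6 − 2)/5 = 0.8.
g(2) ≈ 1.3863, g(2.8) ≈ 1.5686, g(3.6) ≈ 1.7228, g(4.4) ≈ 1.8563, g(5.2) ≈ 1.9741, g(6) ≈ 2.0794.
T_5 = (Δs/2)·[g(s_0) + 2g(s_1) + ... + 2g(s_{4}) + g(s_5)].
Sum ≈ 7.0837.

7.0837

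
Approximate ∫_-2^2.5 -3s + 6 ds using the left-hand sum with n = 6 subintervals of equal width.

28.6875

Δs = (2.5 − (-2))/6 = 0.75.
Left endpoints: -2, -1.25, -0.5, 0.25, 1, 1.75.
f(-2) = 12, f(-1.25) = 9.75, f(-0.5) = 7.5, f(0.25) = 5.25, f(1) = 3, f(1.75) = 0.75.
Sum = Δs · [f(-2) + f(-1.25) + f(-0.5) + ...].
Sum = 28.6875.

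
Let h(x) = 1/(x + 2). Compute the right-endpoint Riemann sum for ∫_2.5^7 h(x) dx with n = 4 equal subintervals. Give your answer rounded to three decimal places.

0.635

Δx = (7 − 2.5)/4 = 1.125.
Right endpoints: 3.625, 4.75, 5.875, 7.
h(3.625) = 8/45, h(4.75) = 4/27, h(5.875) = 8/63, h(7) = 1/9.
Sum = Δx · [h(3.625) + h(4.75) + h(5.875) + h(7)].
Sum ≈ 0.635.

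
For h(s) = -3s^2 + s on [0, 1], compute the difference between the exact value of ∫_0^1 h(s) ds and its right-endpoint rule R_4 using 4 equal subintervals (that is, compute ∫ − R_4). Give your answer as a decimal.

Exact integral: ∫_0^1 h(s) ds = -0.5.
R_4 = -0.78125.
Error = -0.5 − (-0.78125) = 0.28125.

0.28125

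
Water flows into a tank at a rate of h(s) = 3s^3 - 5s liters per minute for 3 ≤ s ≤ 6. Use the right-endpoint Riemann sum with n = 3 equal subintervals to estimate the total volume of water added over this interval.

1140

Δs = (6 − 3)/3 = 1.
Right endpoints: 4, 5, 6.
h(4) = 172, h(5) = 350, h(6) = 618.
Sum = Δs · [h(4) + h(5) + h(6)].
Sum = 1140.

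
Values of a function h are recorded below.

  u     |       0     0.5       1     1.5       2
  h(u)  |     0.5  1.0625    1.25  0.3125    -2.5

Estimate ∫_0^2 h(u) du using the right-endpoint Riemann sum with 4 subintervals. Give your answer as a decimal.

Δu = 0.5.
Sum = 0.5·[1.0625 + 1.25 + 0.3125 + (-2.5)] = 0.0625.

0.0625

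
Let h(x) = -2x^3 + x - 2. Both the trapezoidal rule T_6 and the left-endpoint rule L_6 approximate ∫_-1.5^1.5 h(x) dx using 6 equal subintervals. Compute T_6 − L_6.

-2.625

T_6 = -6.
L_6 = -3.375.
T_6 − L_6 = -2.625.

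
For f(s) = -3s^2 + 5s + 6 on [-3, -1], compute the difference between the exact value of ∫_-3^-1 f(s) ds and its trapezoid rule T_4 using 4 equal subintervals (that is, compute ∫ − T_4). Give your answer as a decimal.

Exact integral: ∫_-3^-1 f(s) ds = -34.
T_4 = -34.25.
Error = -34 − (-34.25) = 0.25.

0.25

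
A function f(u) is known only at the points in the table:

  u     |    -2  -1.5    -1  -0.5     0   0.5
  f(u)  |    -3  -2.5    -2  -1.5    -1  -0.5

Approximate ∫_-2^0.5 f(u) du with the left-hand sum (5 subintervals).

Δu = 0.5.
Sum = 0.5·[(-3) + (-2.5) + (-2) + (-1.5) + (-1)] = -5.

-5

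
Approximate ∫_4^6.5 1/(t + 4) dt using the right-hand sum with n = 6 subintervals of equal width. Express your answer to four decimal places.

0.2658

Δt = (6.5 − 4)/6 = 5/12.
Right endpoints: 53/12, 29/6, 5.25, 17/3, 73/12, 6.5.
f(53/12) = 12/101, f(29/6) = 6/53, f(5.25) = 4/37, f(17/3) = 3/29, f(73/12) = 12/121, f(6.5) = 2/21.
Sum = Δt · [f(53/12) + f(29/6) + f(5.25) + ...].
Sum ≈ 0.2658.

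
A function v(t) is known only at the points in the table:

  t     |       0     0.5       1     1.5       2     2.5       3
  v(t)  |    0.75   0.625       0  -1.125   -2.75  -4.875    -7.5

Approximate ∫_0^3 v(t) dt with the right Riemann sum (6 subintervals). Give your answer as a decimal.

-7.8125

Δt = 0.5.
Sum = 0.5·[0.625 + 0 + (-1.125) + (-2.75) + (-4.875) + (-7.5)] = -7.8125.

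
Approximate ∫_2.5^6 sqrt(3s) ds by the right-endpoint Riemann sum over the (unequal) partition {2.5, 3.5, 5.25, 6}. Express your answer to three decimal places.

Subinterval widths: 1, 1.75, 0.75.
Right endpoints: 3.5, 5.25, 6.
f(3.5) ≈ 3.240, f(5.25) ≈ 3.969, f(6) ≈ 4.243.
Sum = Σ Δs_i · f(s_i).
Sum ≈ 13.367.

13.367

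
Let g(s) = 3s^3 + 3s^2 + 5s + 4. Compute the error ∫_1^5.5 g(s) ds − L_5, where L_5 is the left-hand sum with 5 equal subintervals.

253.276875

Exact integral: ∫_1^5.5 g(s) ds = 942.046875.
L_5 = 688.77.
Error = 942.046875 − 688.77 = 253.276875.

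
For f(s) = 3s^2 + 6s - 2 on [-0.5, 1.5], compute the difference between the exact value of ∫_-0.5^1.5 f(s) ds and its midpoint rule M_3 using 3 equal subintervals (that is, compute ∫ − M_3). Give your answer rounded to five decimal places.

0.22222

Exact integral: ∫_-0.5^1.5 f(s) ds = 5.5.
M_3 ≈ 5.2777778.
Error ≈ 5.5 − 5.2777778 ≈ 0.22222.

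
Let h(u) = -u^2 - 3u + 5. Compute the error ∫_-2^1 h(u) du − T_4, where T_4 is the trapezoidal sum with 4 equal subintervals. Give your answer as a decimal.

0.28125

Exact integral: ∫_-2^1 h(u) du = 16.5.
T_4 = 16.21875.
Error = 16.5 − 16.21875 = 0.28125.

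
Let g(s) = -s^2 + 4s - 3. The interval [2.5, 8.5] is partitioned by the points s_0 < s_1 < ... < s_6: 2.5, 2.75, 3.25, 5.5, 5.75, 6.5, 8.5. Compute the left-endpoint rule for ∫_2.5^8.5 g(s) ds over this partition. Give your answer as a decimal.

Subinterval widths: 0.25, 0.5, 2.25, 0.25, 0.75, 2.
Left endpoints: 2.5, 2.75, 3.25, 5.5, 5.75, 6.5.
g(2.5) = 0.75, g(2.75) = 0.4375, g(3.25) = -0.5625, g(5.5) = -11.25, g(5.75) = -13.0625, g(6.5) = -19.25.
Sum = Σ Δs_i · g(s_i).
Sum = -51.96875.

-51.96875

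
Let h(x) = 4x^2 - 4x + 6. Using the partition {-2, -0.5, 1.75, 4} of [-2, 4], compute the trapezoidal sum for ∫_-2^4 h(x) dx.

125.4375

Subinterval widths: 1.5, 2.25, 2.25.
h(-2) = 30, h(-0.5) = 9, h(1.75) = 11.25, h(4) = 54.
On each subinterval the trapezoid contributes (Δx_i/2)·[h(x_{i-1}) + h(x_i)].
Sum = 125.4375.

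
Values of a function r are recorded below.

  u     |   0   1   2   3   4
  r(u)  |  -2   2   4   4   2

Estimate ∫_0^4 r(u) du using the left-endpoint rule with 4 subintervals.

8

Δu = 1.
Sum = 1·[(-2) + 2 + 4 + 4] = 8.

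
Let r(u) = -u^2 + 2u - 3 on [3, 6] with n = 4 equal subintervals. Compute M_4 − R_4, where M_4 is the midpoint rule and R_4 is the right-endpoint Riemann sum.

8.296875

M_4 = -44.859375.
R_4 = -53.15625.
M_4 − R_4 = 8.296875.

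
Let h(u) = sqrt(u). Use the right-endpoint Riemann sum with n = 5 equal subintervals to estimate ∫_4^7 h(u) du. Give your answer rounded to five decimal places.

7.20540

Δu = (7 − 4)/5 = 0.6.
Right endpoints: 4.6, 5.2, 5.8, 6.4, 7.
h(4.6) ≈ 2.14476, h(5.2) ≈ 2.28035, h(5.8) ≈ 2.40832, h(6.4) ≈ 2.52982, h(7) ≈ 2.64575.
Sum = Δu · [h(4.6) + h(5.2) + h(5.8) + h(6.4) + h(7)].
Sum ≈ 7.20540.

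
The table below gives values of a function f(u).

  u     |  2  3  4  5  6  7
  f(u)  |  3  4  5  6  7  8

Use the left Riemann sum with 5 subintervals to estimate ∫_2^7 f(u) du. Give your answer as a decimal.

Δu = 1.
Sum = 1·[3 + 4 + 5 + 6 + 7] = 25.

25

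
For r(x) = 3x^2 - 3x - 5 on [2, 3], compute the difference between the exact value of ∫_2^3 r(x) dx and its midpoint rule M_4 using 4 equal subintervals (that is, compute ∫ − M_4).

0.015625

Exact integral: ∫_2^3 r(x) dx = 6.5.
M_4 = 6.484375.
Error = 6.5 − 6.484375 = 0.015625.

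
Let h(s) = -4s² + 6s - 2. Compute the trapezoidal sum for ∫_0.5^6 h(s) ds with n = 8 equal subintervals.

Δs = (6 − 0.5)/8 = 0.6875.
h(0.5) = 0, h(1.1875) = -0.515625, h(1.875) = -4.8125, h(2.5625) = -12.890625, h(3.25) = -24.75, h(3.9375) = -40.390625, h(4.625) = -59.8125, h(5.3125) = -83.015625, h(6) = -110.
T_8 = (Δs/2)·[h(s_0) + 2h(s_1) + ... + 2h(s_{7}) + h(s_8)].
Sum = -193.31640625.

-193.31640625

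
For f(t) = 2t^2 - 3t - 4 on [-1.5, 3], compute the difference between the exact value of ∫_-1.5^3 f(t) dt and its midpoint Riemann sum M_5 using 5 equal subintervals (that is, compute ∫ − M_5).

Exact integral: ∫_-1.5^3 f(t) dt = -7.875.
M_5 = -8.4825.
Error = -7.875 − (-8.4825) = 0.6075.

0.6075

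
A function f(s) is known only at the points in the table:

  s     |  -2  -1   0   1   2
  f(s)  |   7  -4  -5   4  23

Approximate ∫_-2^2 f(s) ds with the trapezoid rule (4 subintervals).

Δs = 1.
T_4 = (1/2)·[7 + 2·(-4) + 2·(-5) + 2·4 + 23] = 10.

10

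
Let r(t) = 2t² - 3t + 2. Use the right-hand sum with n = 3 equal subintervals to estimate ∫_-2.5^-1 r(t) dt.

17

Δt = (-1 − (-2.5))/3 = 0.5.
Right endpoints: -2, -1.5, -1.
r(-2) = 16, r(-1.5) = 11, r(-1) = 7.
Sum = Δt · [r(-2) + r(-1.5) + r(-1)].
Sum = 17.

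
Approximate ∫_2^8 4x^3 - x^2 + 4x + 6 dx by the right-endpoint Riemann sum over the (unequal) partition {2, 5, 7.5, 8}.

Subinterval widths: 3, 2.5, 0.5.
Right endpoints: 5, 7.5, 8.
f(5) = 501, f(7.5) = 1667.25, f(8) = 2022.
Sum = Σ Δx_i · f(x_i).
Sum = 6682.125.

6682.125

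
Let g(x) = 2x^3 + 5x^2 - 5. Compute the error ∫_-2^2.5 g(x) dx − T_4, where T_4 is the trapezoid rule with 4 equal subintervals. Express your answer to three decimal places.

-6.170

Exact integral: ∫_-2^2.5 g(x) dx = 28.40625.
T_4 ≈ 34.57617.
Error ≈ 28.40625 − 34.57617 ≈ -6.170.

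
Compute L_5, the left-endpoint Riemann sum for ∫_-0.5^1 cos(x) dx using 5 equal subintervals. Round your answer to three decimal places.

1.362

Δx = (1 − (-0.5))/5 = 0.3.
Left endpoints: -0.5, -0.2, 0.1, 0.4, 0.7.
f(-0.5) ≈ 0.878, f(-0.2) ≈ 0.980, f(0.1) ≈ 0.995, f(0.4) ≈ 0.921, f(0.7) ≈ 0.765.
Sum = Δx · [f(-0.5) + f(-0.2) + f(0.1) + f(0.4) + f(0.7)].
Sum ≈ 1.362.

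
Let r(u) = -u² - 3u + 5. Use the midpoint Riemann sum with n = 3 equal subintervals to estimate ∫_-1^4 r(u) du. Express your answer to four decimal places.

-18.0093

Δu = (4 − (-1))/3 = 5/3.
Midpoints: -1/6, 1.5, 19/6.
r(-1/6) = 197/36, r(1.5) = -1.75, r(19/6) = -523/36.
Sum = Δu · [r(-1/6) + r(1.5) + r(19/6)].
Sum ≈ -18.0093.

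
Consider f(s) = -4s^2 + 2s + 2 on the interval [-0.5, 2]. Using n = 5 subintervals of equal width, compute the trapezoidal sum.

-2.5

Δs = (2 − (-0.5))/5 = 0.5.
f(-0.5) = 0, f(0) = 2, f(0.5) = 2, f(1) = 0, f(1.5) = -4, f(2) = -10.
T_5 = (Δs/2)·[f(s_0) + 2f(s_1) + ... + 2f(s_{4}) + f(s_5)].
Sum = -2.5.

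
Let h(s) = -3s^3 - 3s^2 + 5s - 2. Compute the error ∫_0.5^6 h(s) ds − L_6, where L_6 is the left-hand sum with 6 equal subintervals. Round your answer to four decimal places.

-308.5395

Exact integral: ∫_0.5^6 h(s) ds = -1109.453125.
L_6 ≈ -800.913628.
Error ≈ -1109.453125 − (-800.913628) ≈ -308.5395.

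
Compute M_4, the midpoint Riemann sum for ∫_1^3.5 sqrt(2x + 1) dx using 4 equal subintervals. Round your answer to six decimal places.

5.814033

Δx = (3.5 − 1)/4 = 0.625.
Midpoints: 1.3125, 1.9375, 2.5625, 3.1875.
f(1.3125) ≈ 1.903943, f(1.9375) ≈ 2.207940, f(2.5625) ≈ 2.474874, f(3.1875) ≈ 2.715695.
Sum = Δx · [f(1.3125) + f(1.9375) + f(2.5625) + f(3.1875)].
Sum ≈ 5.814033.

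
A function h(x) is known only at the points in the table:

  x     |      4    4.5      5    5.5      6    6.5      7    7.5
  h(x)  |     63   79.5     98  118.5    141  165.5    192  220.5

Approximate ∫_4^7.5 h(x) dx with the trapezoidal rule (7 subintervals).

Δx = 0.5.
T_7 = (0.5/2)·[63 + 2·79.5 + 2·98 + 2·118.5 + 2·141 + 2·165.5 + 2·192 + 220.5] = 468.125.

468.125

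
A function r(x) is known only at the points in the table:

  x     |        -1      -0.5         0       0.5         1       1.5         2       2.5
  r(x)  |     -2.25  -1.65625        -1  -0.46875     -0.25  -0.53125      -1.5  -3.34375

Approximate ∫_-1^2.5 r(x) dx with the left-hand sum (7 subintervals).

-3.828125

Δx = 0.5.
Sum = 0.5·[(-2.25) + (-1.65625) + (-1) + (-0.46875) + (-0.25) + (-0.53125) + (-1.5)] = -3.828125.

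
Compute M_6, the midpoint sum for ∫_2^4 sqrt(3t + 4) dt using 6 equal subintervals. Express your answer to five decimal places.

7.19540

Δt = (4 − 2)/6 = 1/3.
Midpoints: 13/6, 2.5, 17/6, 19/6, 3.5, 23/6.
f(13/6) ≈ 3.24037, f(2.5) ≈ 3.39116, f(17/6) ≈ 3.53553, f(19/6) ≈ 3.67423, f(3.5) ≈ 3.80789, f(23/6) ≈ 3.93700.
Sum = Δt · [f(13/6) + f(2.5) + f(17/6) + ...].
Sum ≈ 7.19540.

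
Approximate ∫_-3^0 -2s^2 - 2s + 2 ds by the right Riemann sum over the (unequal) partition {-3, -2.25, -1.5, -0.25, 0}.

Subinterval widths: 0.75, 0.75, 1.25, 0.25.
Right endpoints: -2.25, -1.5, -0.25, 0.
f(-2.25) = -3.625, f(-1.5) = 0.5, f(-0.25) = 2.375, f(0) = 2.
Sum = Σ Δs_i · f(s_i).
Sum = 1.125.

1.125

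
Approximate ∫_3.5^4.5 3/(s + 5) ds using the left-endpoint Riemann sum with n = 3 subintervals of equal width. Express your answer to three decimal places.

Δs = (4.5 − 3.5)/3 = 1/3.
Left endpoints: 3.5, 23/6, 25/6.
f(3.5) = 6/17, f(23/6) = 18/53, f(25/6) = 18/55.
Sum = Δs · [f(3.5) + f(23/6) + f(25/6)].
Sum ≈ 0.340.

0.340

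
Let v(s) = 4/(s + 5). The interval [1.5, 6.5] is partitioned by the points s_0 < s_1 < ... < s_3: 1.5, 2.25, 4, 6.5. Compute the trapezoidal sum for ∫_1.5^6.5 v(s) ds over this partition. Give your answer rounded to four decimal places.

Subinterval widths: 0.75, 1.75, 2.5.
v(1.5) = 8/13, v(2.25) = 16/29, v(4) = 4/9, v(6.5) = 8/23.
On each subinterval the trapezoid contributes (Δs_i/2)·[v(s_{i-1}) + v(s_i)].
Sum ≈ 2.2997.

2.2997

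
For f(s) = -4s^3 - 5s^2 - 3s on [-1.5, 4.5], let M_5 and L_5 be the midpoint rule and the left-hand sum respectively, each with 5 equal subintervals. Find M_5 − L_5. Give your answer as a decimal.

M_5 = -572.94.
L_5 = -331.02.
M_5 − L_5 = -241.92.

-241.92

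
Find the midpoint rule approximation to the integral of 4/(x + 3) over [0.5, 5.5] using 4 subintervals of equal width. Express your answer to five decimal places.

Δx = (5.5 − 0.5)/4 = 1.25.
Midpoints: 1.125, 2.375, 3.625, 4.875.
f(1.125) = 32/33, f(2.375) = 32/43, f(3.625) = 32/53, f(4.875) = 32/63.
Sum = Δx · [f(1.125) + f(2.375) + f(3.625) + f(4.875)].
Sum ≈ 3.53199.

3.53199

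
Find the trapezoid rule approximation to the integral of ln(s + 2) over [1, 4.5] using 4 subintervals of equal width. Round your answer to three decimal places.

Δs = (4.5 − 1)/4 = 0.875.
f(1) ≈ 1.099, f(1.875) ≈ 1.355, f(2.75) ≈ 1.558, f(3.625) ≈ 1.727, f(4.5) ≈ 1.872.
T_4 = (Δs/2)·[f(s_0) + 2f(s_1) + 2f(s_2) + 2f(s_3) + f(s_4)].
Sum ≈ 5.359.

5.359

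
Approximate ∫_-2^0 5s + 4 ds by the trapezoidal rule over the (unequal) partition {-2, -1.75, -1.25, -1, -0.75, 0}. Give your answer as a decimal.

Subinterval widths: 0.25, 0.5, 0.25, 0.25, 0.75.
f(-2) = -6, f(-1.75) = -4.75, f(-1.25) = -2.25, f(-1) = -1, f(-0.75) = 0.25, f(0) = 4.
On each subinterval the trapezoid contributes (Δs_i/2)·[f(s_{i-1}) + f(s_i)].
Sum = -2.

-2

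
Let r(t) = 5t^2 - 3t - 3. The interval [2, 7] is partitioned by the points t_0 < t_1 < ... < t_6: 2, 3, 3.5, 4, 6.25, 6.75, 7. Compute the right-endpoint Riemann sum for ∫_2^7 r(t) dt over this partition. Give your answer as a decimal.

637.421875

Subinterval widths: 1, 0.5, 0.5, 2.25, 0.5, 0.25.
Right endpoints: 3, 3.5, 4, 6.25, 6.75, 7.
r(3) = 33, r(3.5) = 47.75, r(4) = 65, r(6.25) = 173.5625, r(6.75) = 204.5625, r(7) = 221.
Sum = Σ Δt_i · r(t_i).
Sum = 637.421875.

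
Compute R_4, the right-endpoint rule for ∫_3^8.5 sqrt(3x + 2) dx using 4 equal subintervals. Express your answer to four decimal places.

Δx = (8.5 − 3)/4 = 1.375.
Right endpoints: 4.375, 5.75, 7.125, 8.5.
f(4.375) ≈ 3.8891, f(5.75) ≈ 4.3875, f(7.125) ≈ 4.8348, f(8.5) ≈ 5.2440.
Sum = Δx · [f(4.375) + f(5.75) + f(7.125) + f(8.5)].
Sum ≈ 25.2387.

25.2387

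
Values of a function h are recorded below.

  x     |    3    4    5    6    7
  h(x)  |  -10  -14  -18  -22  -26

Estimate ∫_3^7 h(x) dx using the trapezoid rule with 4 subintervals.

Δx = 1.
T_4 = (1/2)·[(-10) + 2·(-14) + 2·(-18) + 2·(-22) + (-26)] = -72.

-72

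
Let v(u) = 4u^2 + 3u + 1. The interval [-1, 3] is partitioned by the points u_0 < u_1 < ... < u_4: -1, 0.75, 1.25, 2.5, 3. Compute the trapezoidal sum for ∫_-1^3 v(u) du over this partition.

58.375

Subinterval widths: 1.75, 0.5, 1.25, 0.5.
v(-1) = 2, v(0.75) = 5.5, v(1.25) = 11, v(2.5) = 33.5, v(3) = 46.
On each subinterval the trapezoid contributes (Δu_i/2)·[v(u_{i-1}) + v(u_i)].
Sum = 58.375.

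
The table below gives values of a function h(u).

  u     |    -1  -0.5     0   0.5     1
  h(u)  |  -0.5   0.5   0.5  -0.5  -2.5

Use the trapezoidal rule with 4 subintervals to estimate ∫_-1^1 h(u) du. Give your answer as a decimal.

Δu = 0.5.
T_4 = (0.5/2)·[(-0.5) + 2·0.5 + 2·0.5 + 2·(-0.5) + (-2.5)] = -0.5.

-0.5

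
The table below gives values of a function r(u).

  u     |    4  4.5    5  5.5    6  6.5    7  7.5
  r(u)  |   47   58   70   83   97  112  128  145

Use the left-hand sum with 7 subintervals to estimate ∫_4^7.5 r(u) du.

Δu = 0.5.
Sum = 0.5·[47 + 58 + 70 + 83 + 97 + 112 + 128] = 297.5.

297.5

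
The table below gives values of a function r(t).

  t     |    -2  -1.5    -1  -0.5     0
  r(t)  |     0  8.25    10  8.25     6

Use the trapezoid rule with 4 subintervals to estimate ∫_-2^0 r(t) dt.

Δt = 0.5.
T_4 = (0.5/2)·[0 + 2·8.25 + 2·10 + 2·8.25 + 6] = 14.75.

14.75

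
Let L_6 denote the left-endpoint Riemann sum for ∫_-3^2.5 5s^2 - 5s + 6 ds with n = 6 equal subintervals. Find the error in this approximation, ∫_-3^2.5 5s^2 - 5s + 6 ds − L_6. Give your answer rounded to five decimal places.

Exact integral: ∫_-3^2.5 f(s) ds ≈ 110.9166667.
L_6 ≈ 133.6741898.
Error ≈ 110.9166667 − 133.6741898 ≈ -22.75752.

-22.75752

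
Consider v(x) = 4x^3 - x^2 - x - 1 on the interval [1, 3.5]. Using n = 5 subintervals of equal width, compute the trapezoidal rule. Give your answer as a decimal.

Δx = (3.5 − 1)/5 = 0.5.
v(1) = 1, v(1.5) = 8.75, v(2) = 25, v(2.5) = 52.75, v(3) = 95, v(3.5) = 154.75.
T_5 = (Δx/2)·[v(x_0) + 2v(x_1) + ... + 2v(x_{4}) + v(x_5)].
Sum = 129.6875.

129.6875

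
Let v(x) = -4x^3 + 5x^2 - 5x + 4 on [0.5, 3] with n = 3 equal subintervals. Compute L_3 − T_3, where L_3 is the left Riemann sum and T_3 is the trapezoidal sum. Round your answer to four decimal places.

L_3 ≈ -20.879630.
T_3 ≈ -52.650463.
L_3 − T_3 ≈ 31.7708.

31.7708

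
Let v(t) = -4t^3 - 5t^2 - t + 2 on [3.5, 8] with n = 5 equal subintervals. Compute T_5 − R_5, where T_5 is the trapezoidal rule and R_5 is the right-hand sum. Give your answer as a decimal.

T_5 = -4789.6425.
R_5 = -5752.53.
T_5 − R_5 = 962.8875.

962.8875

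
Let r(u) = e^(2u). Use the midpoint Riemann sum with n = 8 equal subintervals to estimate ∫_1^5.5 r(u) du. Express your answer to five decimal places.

28411.24496

Δu = (5.5 − 1)/8 = 0.5625.
Midpoints: 1.28125, 1.84375, 2.40625, 2.96875, 3.53125, 4.09375, 4.65625, 5.21875.
r(1.28125) ≈ 12.96820, r(1.84375) ≈ 39.94486, r(2.40625) ≈ 123.03883, r(2.96875) ≈ 378.98628, r(3.53125) ≈ 1167.35992, r(4.09375) ≈ 3595.72170, r(4.65625) ≈ 11075.60255, r(5.21875) ≈ 34115.25759.
Sum = Δu · [r(1.28125) + r(1.84375) + r(2.40625) + ...].
Sum ≈ 28411.24496.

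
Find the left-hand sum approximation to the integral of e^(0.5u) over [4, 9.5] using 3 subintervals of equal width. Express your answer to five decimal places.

132.15579

Δu = (9.5 − 4)/3 = 11/6.
Left endpoints: 4, 35/6, 23/3.
f(4) ≈ 7.38906, f(35/6) ≈ 18.47959, f(23/3) ≈ 46.21634.
Sum = Δu · [f(4) + f(35/6) + f(23/3)].
Sum ≈ 132.15579.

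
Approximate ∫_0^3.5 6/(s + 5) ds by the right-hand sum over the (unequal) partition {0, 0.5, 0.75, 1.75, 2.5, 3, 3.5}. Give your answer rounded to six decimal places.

3.023154

Subinterval widths: 0.5, 0.25, 1, 0.75, 0.5, 0.5.
Right endpoints: 0.5, 0.75, 1.75, 2.5, 3, 3.5.
f(0.5) = 12/11, f(0.75) = 24/23, f(1.75) = 8/9, f(2.5) = 0.8, f(3) = 0.75, f(3.5) = 12/17.
Sum = Σ Δs_i · f(s_i).
Sum ≈ 3.023154.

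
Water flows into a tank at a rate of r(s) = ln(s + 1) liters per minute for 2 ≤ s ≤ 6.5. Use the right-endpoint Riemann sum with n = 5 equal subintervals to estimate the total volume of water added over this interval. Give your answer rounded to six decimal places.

7.714828

Δs = (6.5 − 2)/5 = 0.9.
Right endpoints: 2.9, 3.8, 4.7, 5.6, 6.5.
r(2.9) ≈ 1.360977, r(3.8) ≈ 1.568616, r(4.7) ≈ 1.740466, r(5.6) ≈ 1.887070, r(6.5) ≈ 2.014903.
Sum = Δs · [r(2.9) + r(3.8) + r(4.7) + r(5.6) + r(6.5)].
Sum ≈ 7.714828.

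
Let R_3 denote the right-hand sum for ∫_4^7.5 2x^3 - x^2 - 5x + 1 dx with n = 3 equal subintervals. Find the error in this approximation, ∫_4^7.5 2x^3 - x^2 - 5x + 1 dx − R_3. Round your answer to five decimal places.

-410.43171

Exact integral: ∫_4^7.5 f(x) dx ≈ 1237.6145833.
R_3 ≈ 1648.0462963.
Error ≈ 1237.6145833 − 1648.0462963 ≈ -410.43171.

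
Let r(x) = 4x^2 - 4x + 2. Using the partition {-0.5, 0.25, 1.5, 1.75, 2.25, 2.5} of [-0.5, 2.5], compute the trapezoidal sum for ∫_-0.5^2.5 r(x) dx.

16.6875

Subinterval widths: 0.75, 1.25, 0.25, 0.5, 0.25.
r(-0.5) = 5, r(0.25) = 1.25, r(1.5) = 5, r(1.75) = 7.25, r(2.25) = 13.25, r(2.5) = 17.
On each subinterval the trapezoid contributes (Δx_i/2)·[r(x_{i-1}) + r(x_i)].
Sum = 16.6875.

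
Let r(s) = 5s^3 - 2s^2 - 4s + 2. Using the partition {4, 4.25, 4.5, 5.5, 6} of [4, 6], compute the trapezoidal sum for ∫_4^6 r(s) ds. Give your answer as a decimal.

Subinterval widths: 0.25, 0.25, 1, 0.5.
r(4) = 274, r(4.25) = 332.703125, r(4.5) = 399.125, r(5.5) = 751.375, r(6) = 986.
On each subinterval the trapezoid contributes (Δs_i/2)·[r(s_{i-1}) + r(s_i)].
Sum = 1176.91015625.

1176.91015625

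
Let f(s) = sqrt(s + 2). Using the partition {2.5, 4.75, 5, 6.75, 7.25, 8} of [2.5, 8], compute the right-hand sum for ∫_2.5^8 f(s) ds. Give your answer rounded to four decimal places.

15.5761

Subinterval widths: 2.25, 0.25, 1.75, 0.5, 0.75.
Right endpoints: 4.75, 5, 6.75, 7.25, 8.
f(4.75) ≈ 2.5981, f(5) ≈ 2.6458, f(6.75) ≈ 2.9580, f(7.25) ≈ 3.0414, f(8) ≈ 3.1623.
Sum = Σ Δs_i · f(s_i).
Sum ≈ 15.5761.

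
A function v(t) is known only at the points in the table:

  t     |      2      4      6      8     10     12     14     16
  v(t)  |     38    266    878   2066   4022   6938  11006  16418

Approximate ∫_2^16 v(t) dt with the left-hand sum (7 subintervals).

Δt = 2.
Sum = 2·[38 + 266 + 878 + 2066 + 4022 + 6938 + 11006] = 50428.

50428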